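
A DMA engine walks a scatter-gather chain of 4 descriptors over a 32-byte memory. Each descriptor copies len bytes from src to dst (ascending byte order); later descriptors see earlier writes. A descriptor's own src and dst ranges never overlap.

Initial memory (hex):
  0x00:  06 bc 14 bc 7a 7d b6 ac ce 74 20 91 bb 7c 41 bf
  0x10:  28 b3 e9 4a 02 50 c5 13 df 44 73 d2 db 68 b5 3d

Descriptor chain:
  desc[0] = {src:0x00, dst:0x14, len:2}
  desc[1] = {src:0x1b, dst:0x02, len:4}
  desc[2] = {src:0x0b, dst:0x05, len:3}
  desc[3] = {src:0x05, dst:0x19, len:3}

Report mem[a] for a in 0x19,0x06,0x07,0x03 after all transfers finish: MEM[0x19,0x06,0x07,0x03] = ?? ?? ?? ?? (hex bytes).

MEM[0x19,0x06,0x07,0x03] = 91 bb 7c db

#0 dst[0x14+2] := {0x06,0xbc}
#1 dst[0x02+4] := {0xd2,0xdb,0x68,0xb5}
#2 dst[0x05+3] := {0x91,0xbb,0x7c}
#3 dst[0x19+3] := {0x91,0xbb,0x7c}
query mem[0x19]=0x91, mem[0x06]=0xbb, mem[0x07]=0x7c, mem[0x03]=0xdb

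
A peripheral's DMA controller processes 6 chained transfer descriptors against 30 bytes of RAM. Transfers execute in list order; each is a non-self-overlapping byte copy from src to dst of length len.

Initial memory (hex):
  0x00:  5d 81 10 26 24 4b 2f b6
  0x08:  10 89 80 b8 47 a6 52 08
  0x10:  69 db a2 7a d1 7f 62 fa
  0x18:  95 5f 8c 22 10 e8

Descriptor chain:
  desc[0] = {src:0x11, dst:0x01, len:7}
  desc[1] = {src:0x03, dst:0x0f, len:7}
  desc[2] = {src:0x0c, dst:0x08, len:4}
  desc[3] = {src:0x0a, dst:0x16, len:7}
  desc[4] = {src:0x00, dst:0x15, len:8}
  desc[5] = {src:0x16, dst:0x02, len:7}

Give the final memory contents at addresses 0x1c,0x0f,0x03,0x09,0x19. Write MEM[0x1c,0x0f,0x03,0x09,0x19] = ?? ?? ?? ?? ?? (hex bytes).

MEM[0x1c,0x0f,0x03,0x09,0x19] = fa 7a a2 a6 d1

#0 dst[0x01+7] := {0xdb,0xa2,0x7a,0xd1,0x7f,0x62,0xfa}
#1 dst[0x0f+7] := {0x7a,0xd1,0x7f,0x62,0xfa,0x10,0x89}
#2 dst[0x08+4] := {0x47,0xa6,0x52,0x7a}
#3 dst[0x16+7] := {0x52,0x7a,0x47,0xa6,0x52,0x7a,0xd1}
#4 dst[0x15+8] := {0x5d,0xdb,0xa2,0x7a,0xd1,0x7f,0x62,0xfa}
#5 dst[0x02+7] := {0xdb,0xa2,0x7a,0xd1,0x7f,0x62,0xfa}
query mem[0x1c]=0xfa, mem[0x0f]=0x7a, mem[0x03]=0xa2, mem[0x09]=0xa6, mem[0x19]=0xd1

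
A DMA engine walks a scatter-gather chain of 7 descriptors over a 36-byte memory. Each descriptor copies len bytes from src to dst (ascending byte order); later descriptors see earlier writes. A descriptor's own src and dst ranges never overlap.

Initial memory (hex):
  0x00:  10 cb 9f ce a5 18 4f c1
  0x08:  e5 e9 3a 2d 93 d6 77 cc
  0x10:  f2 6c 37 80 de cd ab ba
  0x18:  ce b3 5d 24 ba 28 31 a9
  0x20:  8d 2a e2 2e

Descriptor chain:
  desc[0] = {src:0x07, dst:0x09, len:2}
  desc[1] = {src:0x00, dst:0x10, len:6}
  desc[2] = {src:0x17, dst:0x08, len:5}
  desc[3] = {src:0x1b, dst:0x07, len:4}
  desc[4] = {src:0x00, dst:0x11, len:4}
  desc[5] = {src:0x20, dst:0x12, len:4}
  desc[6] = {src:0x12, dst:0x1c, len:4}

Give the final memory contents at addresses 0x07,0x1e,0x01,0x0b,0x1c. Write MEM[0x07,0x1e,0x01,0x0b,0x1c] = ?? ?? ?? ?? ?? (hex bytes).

MEM[0x07,0x1e,0x01,0x0b,0x1c] = 24 e2 cb 5d 8d

#0 dst[0x09+2] := {0xc1,0xe5}
#1 dst[0x10+6] := {0x10,0xcb,0x9f,0xce,0xa5,0x18}
#2 dst[0x08+5] := {0xba,0xce,0xb3,0x5d,0x24}
#3 dst[0x07+4] := {0x24,0xba,0x28,0x31}
#4 dst[0x11+4] := {0x10,0xcb,0x9f,0xce}
#5 dst[0x12+4] := {0x8d,0x2a,0xe2,0x2e}
#6 dst[0x1c+4] := {0x8d,0x2a,0xe2,0x2e}
query mem[0x07]=0x24, mem[0x1e]=0xe2, mem[0x01]=0xcb, mem[0x0b]=0x5d, mem[0x1c]=0x8d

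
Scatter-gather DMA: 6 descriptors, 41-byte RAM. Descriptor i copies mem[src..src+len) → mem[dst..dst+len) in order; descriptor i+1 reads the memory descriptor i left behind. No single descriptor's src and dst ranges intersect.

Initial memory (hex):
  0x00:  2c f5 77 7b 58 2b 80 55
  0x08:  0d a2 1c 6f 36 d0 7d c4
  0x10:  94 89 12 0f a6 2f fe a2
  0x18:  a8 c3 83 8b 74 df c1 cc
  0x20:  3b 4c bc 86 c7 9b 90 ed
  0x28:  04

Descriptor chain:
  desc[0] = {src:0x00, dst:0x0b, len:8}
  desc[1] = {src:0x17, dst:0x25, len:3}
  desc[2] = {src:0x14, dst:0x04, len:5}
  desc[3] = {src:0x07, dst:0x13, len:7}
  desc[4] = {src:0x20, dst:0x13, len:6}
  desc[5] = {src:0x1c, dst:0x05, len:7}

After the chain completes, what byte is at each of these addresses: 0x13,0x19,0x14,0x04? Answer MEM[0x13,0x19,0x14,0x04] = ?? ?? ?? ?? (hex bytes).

MEM[0x13,0x19,0x14,0x04] = 3b 77 4c a6

[0] 0x00->0x0b len=8 : 2c f5 77 7b 58 2b 80 55
[1] 0x17->0x25 len=3 : a2 a8 c3
[2] 0x14->0x04 len=5 : a6 2f fe a2 a8
[3] 0x07->0x13 len=7 : a2 a8 a2 1c 2c f5 77
[4] 0x20->0x13 len=6 : 3b 4c bc 86 c7 a2
[5] 0x1c->0x05 len=7 : 74 df c1 cc 3b 4c bc
query mem[0x13]=0x3b, mem[0x19]=0x77, mem[0x14]=0x4c, mem[0x04]=0xa6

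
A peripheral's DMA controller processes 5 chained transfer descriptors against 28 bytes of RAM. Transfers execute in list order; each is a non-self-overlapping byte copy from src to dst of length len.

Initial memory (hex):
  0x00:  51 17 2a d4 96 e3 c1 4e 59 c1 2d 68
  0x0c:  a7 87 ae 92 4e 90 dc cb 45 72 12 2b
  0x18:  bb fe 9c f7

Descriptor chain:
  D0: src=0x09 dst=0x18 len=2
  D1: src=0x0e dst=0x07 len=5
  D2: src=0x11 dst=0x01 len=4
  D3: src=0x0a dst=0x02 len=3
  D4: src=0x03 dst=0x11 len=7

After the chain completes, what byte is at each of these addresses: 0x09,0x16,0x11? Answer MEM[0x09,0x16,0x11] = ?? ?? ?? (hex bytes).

MEM[0x09,0x16,0x11] = 4e 92 dc

  after D0: wrote 2B at 0x18 = c12d
  after D1: wrote 5B at 0x07 = ae924e90dc
  after D2: wrote 4B at 0x01 = 90dccb45
  after D3: wrote 3B at 0x02 = 90dca7
  after D4: wrote 7B at 0x11 = dca7e3c1ae924e
query mem[0x09]=0x4e, mem[0x16]=0x92, mem[0x11]=0xdc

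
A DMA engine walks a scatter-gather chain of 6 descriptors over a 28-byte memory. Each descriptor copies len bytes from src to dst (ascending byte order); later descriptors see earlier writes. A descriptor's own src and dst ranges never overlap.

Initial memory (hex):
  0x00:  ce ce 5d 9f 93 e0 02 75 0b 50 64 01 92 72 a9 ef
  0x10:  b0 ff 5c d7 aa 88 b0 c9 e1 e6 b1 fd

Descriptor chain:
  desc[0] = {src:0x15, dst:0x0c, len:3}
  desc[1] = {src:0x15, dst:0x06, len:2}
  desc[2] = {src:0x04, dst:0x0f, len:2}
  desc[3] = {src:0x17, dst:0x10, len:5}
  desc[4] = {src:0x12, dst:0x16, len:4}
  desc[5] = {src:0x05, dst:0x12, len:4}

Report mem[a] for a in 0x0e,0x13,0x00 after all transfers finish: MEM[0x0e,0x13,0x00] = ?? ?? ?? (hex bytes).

MEM[0x0e,0x13,0x00] = c9 88 ce

  after D0: wrote 3B at 0x0c = 88b0c9
  after D1: wrote 2B at 0x06 = 88b0
  after D2: wrote 2B at 0x0f = 93e0
  after D3: wrote 5B at 0x10 = c9e1e6b1fd
  after D4: wrote 4B at 0x16 = e6b1fd88
  after D5: wrote 4B at 0x12 = e088b00b
query mem[0x0e]=0xc9, mem[0x13]=0x88, mem[0x00]=0xce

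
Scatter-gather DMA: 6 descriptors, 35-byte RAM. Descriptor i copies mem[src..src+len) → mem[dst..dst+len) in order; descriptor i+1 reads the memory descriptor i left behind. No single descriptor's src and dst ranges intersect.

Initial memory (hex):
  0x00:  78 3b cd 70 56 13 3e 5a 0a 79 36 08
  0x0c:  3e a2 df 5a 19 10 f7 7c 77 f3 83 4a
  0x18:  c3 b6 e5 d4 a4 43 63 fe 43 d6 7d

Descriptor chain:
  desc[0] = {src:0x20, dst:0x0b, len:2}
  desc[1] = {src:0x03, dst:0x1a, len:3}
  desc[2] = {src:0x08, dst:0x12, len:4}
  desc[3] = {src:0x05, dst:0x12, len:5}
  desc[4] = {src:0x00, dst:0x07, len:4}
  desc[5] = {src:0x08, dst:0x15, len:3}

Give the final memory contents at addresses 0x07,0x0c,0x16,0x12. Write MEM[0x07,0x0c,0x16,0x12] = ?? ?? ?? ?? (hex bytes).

MEM[0x07,0x0c,0x16,0x12] = 78 d6 cd 13

D0: mem[0x0b..0x0c] <- [43 d6]
D1: mem[0x1a..0x1c] <- [70 56 13]
D2: mem[0x12..0x15] <- [0a 79 36 43]
D3: mem[0x12..0x16] <- [13 3e 5a 0a 79]
D4: mem[0x07..0x0a] <- [78 3b cd 70]
D5: mem[0x15..0x17] <- [3b cd 70]
query mem[0x07]=0x78, mem[0x0c]=0xd6, mem[0x16]=0xcd, mem[0x12]=0x13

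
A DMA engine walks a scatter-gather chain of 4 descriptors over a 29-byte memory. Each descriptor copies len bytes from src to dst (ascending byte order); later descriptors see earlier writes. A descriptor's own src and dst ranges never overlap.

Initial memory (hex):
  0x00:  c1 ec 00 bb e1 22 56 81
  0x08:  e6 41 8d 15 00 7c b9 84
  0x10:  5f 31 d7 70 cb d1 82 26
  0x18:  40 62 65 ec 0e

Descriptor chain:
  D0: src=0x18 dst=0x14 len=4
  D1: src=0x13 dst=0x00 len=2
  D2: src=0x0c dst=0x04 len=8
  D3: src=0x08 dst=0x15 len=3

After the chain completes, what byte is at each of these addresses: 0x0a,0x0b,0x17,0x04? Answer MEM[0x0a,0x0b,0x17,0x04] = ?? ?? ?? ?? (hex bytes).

[0] 0x18->0x14 len=4 : 40 62 65 ec
[1] 0x13->0x00 len=2 : 70 40
[2] 0x0c->0x04 len=8 : 00 7c b9 84 5f 31 d7 70
[3] 0x08->0x15 len=3 : 5f 31 d7
query mem[0x0a]=0xd7, mem[0x0b]=0x70, mem[0x17]=0xd7, mem[0x04]=0x00

MEM[0x0a,0x0b,0x17,0x04] = d7 70 d7 00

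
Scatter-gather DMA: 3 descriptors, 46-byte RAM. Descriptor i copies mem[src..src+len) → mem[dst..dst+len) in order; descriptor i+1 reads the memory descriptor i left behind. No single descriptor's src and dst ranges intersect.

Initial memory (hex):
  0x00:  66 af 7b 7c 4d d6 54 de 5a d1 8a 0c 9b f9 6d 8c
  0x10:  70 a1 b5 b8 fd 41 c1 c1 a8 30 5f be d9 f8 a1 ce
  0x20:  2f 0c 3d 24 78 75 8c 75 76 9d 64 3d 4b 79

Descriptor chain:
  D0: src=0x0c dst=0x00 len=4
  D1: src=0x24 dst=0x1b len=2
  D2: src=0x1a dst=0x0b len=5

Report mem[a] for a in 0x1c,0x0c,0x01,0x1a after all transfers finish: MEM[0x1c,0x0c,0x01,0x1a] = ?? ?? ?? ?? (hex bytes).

  after D0: wrote 4B at 0x00 = 9bf96d8c
  after D1: wrote 2B at 0x1b = 7875
  after D2: wrote 5B at 0x0b = 5f7875f8a1
query mem[0x1c]=0x75, mem[0x0c]=0x78, mem[0x01]=0xf9, mem[0x1a]=0x5f

MEM[0x1c,0x0c,0x01,0x1a] = 75 78 f9 5f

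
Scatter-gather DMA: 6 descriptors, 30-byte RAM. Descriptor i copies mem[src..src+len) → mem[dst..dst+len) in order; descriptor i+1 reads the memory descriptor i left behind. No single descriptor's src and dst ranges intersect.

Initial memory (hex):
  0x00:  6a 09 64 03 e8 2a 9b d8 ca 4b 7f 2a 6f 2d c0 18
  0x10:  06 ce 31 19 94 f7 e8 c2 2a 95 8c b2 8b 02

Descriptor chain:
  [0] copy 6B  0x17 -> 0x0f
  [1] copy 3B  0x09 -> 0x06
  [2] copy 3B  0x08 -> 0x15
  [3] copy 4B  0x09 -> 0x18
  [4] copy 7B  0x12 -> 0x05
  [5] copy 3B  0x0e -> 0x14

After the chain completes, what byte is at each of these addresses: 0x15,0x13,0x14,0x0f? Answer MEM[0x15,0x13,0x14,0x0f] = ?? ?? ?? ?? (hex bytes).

MEM[0x15,0x13,0x14,0x0f] = c2 b2 c0 c2

#0 dst[0x0f+6] := {0xc2,0x2a,0x95,0x8c,0xb2,0x8b}
#1 dst[0x06+3] := {0x4b,0x7f,0x2a}
#2 dst[0x15+3] := {0x2a,0x4b,0x7f}
#3 dst[0x18+4] := {0x4b,0x7f,0x2a,0x6f}
#4 dst[0x05+7] := {0x8c,0xb2,0x8b,0x2a,0x4b,0x7f,0x4b}
#5 dst[0x14+3] := {0xc0,0xc2,0x2a}
query mem[0x15]=0xc2, mem[0x13]=0xb2, mem[0x14]=0xc0, mem[0x0f]=0xc2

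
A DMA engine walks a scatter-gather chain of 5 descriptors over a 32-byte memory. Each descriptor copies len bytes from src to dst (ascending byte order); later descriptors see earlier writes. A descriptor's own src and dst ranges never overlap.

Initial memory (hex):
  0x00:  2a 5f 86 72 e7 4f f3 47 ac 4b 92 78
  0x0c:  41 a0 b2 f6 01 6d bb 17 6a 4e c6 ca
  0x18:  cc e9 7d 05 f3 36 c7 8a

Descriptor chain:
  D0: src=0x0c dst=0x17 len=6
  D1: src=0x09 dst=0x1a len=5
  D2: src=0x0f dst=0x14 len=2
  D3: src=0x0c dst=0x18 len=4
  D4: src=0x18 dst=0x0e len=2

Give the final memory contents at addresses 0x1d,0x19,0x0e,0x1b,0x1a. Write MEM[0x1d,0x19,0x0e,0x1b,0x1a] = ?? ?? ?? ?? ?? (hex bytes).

#0 dst[0x17+6] := {0x41,0xa0,0xb2,0xf6,0x01,0x6d}
#1 dst[0x1a+5] := {0x4b,0x92,0x78,0x41,0xa0}
#2 dst[0x14+2] := {0xf6,0x01}
#3 dst[0x18+4] := {0x41,0xa0,0xb2,0xf6}
#4 dst[0x0e+2] := {0x41,0xa0}
query mem[0x1d]=0x41, mem[0x19]=0xa0, mem[0x0e]=0x41, mem[0x1b]=0xf6, mem[0x1a]=0xb2

MEM[0x1d,0x19,0x0e,0x1b,0x1a] = 41 a0 41 f6 b2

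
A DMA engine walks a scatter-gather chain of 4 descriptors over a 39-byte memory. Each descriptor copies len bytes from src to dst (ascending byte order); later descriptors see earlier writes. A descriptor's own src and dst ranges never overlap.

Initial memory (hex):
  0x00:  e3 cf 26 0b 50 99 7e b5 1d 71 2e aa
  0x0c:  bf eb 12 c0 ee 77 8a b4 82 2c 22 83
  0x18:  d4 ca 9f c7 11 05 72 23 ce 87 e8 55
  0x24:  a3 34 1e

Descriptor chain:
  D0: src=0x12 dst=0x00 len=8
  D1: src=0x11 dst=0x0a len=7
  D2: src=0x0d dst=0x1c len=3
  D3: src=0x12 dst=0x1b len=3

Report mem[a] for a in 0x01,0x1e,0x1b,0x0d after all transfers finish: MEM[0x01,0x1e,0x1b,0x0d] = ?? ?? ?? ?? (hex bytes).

#0 dst[0x00+8] := {0x8a,0xb4,0x82,0x2c,0x22,0x83,0xd4,0xca}
#1 dst[0x0a+7] := {0x77,0x8a,0xb4,0x82,0x2c,0x22,0x83}
#2 dst[0x1c+3] := {0x82,0x2c,0x22}
#3 dst[0x1b+3] := {0x8a,0xb4,0x82}
query mem[0x01]=0xb4, mem[0x1e]=0x22, mem[0x1b]=0x8a, mem[0x0d]=0x82

MEM[0x01,0x1e,0x1b,0x0d] = b4 22 8a 82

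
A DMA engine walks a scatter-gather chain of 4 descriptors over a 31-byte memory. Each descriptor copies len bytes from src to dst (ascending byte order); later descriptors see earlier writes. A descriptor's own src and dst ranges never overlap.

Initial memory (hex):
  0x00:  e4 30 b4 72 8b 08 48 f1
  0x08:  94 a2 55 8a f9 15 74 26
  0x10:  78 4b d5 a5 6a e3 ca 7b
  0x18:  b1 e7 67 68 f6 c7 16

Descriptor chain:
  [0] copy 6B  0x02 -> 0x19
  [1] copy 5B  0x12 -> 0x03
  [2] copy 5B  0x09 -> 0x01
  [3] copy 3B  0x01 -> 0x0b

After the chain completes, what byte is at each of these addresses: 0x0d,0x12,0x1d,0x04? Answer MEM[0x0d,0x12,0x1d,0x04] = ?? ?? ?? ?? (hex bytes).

  after D0: wrote 6B at 0x19 = b4728b0848f1
  after D1: wrote 5B at 0x03 = d5a56ae3ca
  after D2: wrote 5B at 0x01 = a2558af915
  after D3: wrote 3B at 0x0b = a2558a
query mem[0x0d]=0x8a, mem[0x12]=0xd5, mem[0x1d]=0x48, mem[0x04]=0xf9

MEM[0x0d,0x12,0x1d,0x04] = 8a d5 48 f9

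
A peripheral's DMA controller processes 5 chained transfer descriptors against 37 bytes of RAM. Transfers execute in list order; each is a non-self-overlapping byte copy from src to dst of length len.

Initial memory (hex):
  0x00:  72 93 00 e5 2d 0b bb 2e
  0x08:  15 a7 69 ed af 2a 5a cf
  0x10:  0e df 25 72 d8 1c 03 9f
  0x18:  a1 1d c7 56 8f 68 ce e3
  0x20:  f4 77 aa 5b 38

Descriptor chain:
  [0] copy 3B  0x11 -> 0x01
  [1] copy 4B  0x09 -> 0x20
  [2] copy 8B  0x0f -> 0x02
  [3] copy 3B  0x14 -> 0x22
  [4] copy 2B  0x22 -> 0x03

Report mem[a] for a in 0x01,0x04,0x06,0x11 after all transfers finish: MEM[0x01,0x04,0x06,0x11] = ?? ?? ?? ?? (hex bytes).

MEM[0x01,0x04,0x06,0x11] = df 1c 72 df

D0: mem[0x01..0x03] <- [df 25 72]
D1: mem[0x20..0x23] <- [a7 69 ed af]
D2: mem[0x02..0x09] <- [cf 0e df 25 72 d8 1c 03]
D3: mem[0x22..0x24] <- [d8 1c 03]
D4: mem[0x03..0x04] <- [d8 1c]
query mem[0x01]=0xdf, mem[0x04]=0x1c, mem[0x06]=0x72, mem[0x11]=0xdf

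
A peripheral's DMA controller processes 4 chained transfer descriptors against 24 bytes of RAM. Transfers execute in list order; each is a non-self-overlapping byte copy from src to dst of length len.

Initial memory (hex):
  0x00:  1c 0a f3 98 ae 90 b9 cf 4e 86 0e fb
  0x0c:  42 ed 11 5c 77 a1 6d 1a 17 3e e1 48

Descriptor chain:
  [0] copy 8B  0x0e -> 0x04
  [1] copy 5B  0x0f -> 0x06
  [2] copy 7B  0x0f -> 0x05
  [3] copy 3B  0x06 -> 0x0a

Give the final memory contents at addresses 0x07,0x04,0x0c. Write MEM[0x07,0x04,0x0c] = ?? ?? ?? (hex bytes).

[0] 0x0e->0x04 len=8 : 11 5c 77 a1 6d 1a 17 3e
[1] 0x0f->0x06 len=5 : 5c 77 a1 6d 1a
[2] 0x0f->0x05 len=7 : 5c 77 a1 6d 1a 17 3e
[3] 0x06->0x0a len=3 : 77 a1 6d
query mem[0x07]=0xa1, mem[0x04]=0x11, mem[0x0c]=0x6d

MEM[0x07,0x04,0x0c] = a1 11 6d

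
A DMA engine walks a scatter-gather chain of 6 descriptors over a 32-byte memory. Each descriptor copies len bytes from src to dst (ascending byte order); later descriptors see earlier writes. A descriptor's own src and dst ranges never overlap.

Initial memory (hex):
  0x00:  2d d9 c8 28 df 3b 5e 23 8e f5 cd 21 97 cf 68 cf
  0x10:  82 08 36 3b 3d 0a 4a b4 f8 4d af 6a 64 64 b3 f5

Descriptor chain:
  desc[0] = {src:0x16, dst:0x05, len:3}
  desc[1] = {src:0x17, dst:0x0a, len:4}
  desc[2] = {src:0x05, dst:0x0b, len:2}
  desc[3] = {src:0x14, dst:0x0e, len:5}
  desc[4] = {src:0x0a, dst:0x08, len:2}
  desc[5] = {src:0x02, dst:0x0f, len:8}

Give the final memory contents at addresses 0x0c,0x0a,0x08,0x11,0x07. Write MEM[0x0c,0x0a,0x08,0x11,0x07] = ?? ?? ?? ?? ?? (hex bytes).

#0 dst[0x05+3] := {0x4a,0xb4,0xf8}
#1 dst[0x0a+4] := {0xb4,0xf8,0x4d,0xaf}
#2 dst[0x0b+2] := {0x4a,0xb4}
#3 dst[0x0e+5] := {0x3d,0x0a,0x4a,0xb4,0xf8}
#4 dst[0x08+2] := {0xb4,0x4a}
#5 dst[0x0f+8] := {0xc8,0x28,0xdf,0x4a,0xb4,0xf8,0xb4,0x4a}
query mem[0x0c]=0xb4, mem[0x0a]=0xb4, mem[0x08]=0xb4, mem[0x11]=0xdf, mem[0x07]=0xf8

MEM[0x0c,0x0a,0x08,0x11,0x07] = b4 b4 b4 df f8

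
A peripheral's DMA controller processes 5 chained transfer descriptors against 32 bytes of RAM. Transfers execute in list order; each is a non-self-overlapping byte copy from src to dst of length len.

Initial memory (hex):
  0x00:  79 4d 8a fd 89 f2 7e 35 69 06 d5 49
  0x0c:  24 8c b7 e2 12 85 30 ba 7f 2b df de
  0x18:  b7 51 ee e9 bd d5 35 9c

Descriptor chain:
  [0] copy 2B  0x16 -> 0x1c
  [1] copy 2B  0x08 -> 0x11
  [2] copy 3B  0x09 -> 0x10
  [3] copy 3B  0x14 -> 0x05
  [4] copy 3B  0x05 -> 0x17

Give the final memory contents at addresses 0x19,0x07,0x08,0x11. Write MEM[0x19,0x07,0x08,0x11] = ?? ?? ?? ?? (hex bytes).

D0: mem[0x1c..0x1d] <- [df de]
D1: mem[0x11..0x12] <- [69 06]
D2: mem[0x10..0x12] <- [06 d5 49]
D3: mem[0x05..0x07] <- [7f 2b df]
D4: mem[0x17..0x19] <- [7f 2b df]
query mem[0x19]=0xdf, mem[0x07]=0xdf, mem[0x08]=0x69, mem[0x11]=0xd5

MEM[0x19,0x07,0x08,0x11] = df df 69 d5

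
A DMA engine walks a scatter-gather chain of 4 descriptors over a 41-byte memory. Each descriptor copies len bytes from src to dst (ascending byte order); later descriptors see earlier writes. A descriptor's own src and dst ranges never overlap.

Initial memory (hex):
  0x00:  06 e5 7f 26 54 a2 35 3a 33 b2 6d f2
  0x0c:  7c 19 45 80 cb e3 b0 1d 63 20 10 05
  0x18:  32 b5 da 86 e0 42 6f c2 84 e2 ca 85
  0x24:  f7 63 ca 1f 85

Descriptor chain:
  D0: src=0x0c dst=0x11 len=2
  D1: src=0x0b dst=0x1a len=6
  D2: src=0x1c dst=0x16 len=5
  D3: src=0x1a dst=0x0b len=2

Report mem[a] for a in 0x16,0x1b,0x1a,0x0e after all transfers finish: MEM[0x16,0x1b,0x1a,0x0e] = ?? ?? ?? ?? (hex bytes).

MEM[0x16,0x1b,0x1a,0x0e] = 19 7c 84 45

D0: mem[0x11..0x12] <- [7c 19]
D1: mem[0x1a..0x1f] <- [f2 7c 19 45 80 cb]
D2: mem[0x16..0x1a] <- [19 45 80 cb 84]
D3: mem[0x0b..0x0c] <- [84 7c]
query mem[0x16]=0x19, mem[0x1b]=0x7c, mem[0x1a]=0x84, mem[0x0e]=0x45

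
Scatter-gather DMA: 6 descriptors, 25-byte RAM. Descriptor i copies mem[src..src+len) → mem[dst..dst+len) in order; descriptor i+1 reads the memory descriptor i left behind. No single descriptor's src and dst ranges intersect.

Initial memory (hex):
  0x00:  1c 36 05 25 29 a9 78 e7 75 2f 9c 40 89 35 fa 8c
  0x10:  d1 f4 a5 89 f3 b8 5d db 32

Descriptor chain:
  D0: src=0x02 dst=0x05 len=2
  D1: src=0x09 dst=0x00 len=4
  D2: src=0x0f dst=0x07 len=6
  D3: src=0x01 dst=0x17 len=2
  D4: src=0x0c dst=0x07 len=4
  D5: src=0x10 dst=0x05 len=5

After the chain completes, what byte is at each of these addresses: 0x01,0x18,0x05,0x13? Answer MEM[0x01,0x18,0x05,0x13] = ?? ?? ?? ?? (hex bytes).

MEM[0x01,0x18,0x05,0x13] = 9c 40 d1 89

  after D0: wrote 2B at 0x05 = 0525
  after D1: wrote 4B at 0x00 = 2f9c4089
  after D2: wrote 6B at 0x07 = 8cd1f4a589f3
  after D3: wrote 2B at 0x17 = 9c40
  after D4: wrote 4B at 0x07 = f335fa8c
  after D5: wrote 5B at 0x05 = d1f4a589f3
query mem[0x01]=0x9c, mem[0x18]=0x40, mem[0x05]=0xd1, mem[0x13]=0x89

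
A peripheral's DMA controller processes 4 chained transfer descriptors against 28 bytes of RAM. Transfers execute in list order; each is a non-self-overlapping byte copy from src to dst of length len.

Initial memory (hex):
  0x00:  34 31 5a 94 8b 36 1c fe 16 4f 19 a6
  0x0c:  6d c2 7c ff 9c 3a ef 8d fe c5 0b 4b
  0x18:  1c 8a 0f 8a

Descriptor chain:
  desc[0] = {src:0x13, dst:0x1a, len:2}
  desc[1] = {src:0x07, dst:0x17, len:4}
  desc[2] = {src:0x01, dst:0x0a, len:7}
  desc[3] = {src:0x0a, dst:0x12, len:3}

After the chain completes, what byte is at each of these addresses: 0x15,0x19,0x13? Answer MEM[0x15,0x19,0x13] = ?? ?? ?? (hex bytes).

[0] 0x13->0x1a len=2 : 8d fe
[1] 0x07->0x17 len=4 : fe 16 4f 19
[2] 0x01->0x0a len=7 : 31 5a 94 8b 36 1c fe
[3] 0x0a->0x12 len=3 : 31 5a 94
query mem[0x15]=0xc5, mem[0x19]=0x4f, mem[0x13]=0x5a

MEM[0x15,0x19,0x13] = c5 4f 5a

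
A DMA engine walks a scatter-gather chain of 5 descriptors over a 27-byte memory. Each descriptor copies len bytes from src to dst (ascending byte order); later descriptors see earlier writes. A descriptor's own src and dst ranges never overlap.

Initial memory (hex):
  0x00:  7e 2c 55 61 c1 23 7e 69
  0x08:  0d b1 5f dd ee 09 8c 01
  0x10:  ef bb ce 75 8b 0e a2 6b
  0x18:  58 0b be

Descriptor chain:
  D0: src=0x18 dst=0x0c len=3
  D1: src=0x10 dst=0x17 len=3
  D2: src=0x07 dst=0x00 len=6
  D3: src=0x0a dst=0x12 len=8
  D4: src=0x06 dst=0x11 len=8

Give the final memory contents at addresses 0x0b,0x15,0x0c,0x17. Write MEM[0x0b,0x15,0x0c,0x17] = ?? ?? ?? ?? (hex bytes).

MEM[0x0b,0x15,0x0c,0x17] = dd 5f 58 58

#0 dst[0x0c+3] := {0x58,0x0b,0xbe}
#1 dst[0x17+3] := {0xef,0xbb,0xce}
#2 dst[0x00+6] := {0x69,0x0d,0xb1,0x5f,0xdd,0x58}
#3 dst[0x12+8] := {0x5f,0xdd,0x58,0x0b,0xbe,0x01,0xef,0xbb}
#4 dst[0x11+8] := {0x7e,0x69,0x0d,0xb1,0x5f,0xdd,0x58,0x0b}
query mem[0x0b]=0xdd, mem[0x15]=0x5f, mem[0x0c]=0x58, mem[0x17]=0x58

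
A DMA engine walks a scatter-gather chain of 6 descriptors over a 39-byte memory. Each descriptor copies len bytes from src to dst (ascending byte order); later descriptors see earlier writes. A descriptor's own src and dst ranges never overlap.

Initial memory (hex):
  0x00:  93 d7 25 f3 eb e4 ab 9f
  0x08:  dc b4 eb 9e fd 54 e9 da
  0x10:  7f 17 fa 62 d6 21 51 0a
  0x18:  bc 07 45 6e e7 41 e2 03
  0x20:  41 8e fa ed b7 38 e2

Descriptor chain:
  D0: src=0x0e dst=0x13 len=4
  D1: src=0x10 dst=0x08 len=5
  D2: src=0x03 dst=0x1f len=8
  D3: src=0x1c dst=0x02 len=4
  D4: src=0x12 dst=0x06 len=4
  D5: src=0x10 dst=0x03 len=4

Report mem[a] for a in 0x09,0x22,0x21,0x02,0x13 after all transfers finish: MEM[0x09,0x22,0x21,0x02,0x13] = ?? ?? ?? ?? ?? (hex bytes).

MEM[0x09,0x22,0x21,0x02,0x13] = 7f ab e4 e7 e9

[0] 0x0e->0x13 len=4 : e9 da 7f 17
[1] 0x10->0x08 len=5 : 7f 17 fa e9 da
[2] 0x03->0x1f len=8 : f3 eb e4 ab 9f 7f 17 fa
[3] 0x1c->0x02 len=4 : e7 41 e2 f3
[4] 0x12->0x06 len=4 : fa e9 da 7f
[5] 0x10->0x03 len=4 : 7f 17 fa e9
query mem[0x09]=0x7f, mem[0x22]=0xab, mem[0x21]=0xe4, mem[0x02]=0xe7, mem[0x13]=0xe9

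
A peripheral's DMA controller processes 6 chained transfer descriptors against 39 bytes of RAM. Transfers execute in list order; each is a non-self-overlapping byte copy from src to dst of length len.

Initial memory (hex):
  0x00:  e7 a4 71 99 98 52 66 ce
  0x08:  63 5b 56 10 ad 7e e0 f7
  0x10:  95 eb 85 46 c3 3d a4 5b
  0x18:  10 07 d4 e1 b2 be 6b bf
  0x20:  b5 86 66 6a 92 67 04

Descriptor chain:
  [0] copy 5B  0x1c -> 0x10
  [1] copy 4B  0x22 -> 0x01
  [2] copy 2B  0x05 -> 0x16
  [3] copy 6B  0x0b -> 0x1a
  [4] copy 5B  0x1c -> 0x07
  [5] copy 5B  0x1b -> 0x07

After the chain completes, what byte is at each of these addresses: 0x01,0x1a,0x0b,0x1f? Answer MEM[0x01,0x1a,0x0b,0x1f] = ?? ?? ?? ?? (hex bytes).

D0: mem[0x10..0x14] <- [b2 be 6b bf b5]
D1: mem[0x01..0x04] <- [66 6a 92 67]
D2: mem[0x16..0x17] <- [52 66]
D3: mem[0x1a..0x1f] <- [10 ad 7e e0 f7 b2]
D4: mem[0x07..0x0b] <- [7e e0 f7 b2 b5]
D5: mem[0x07..0x0b] <- [ad 7e e0 f7 b2]
query mem[0x01]=0x66, mem[0x1a]=0x10, mem[0x0b]=0xb2, mem[0x1f]=0xb2

MEM[0x01,0x1a,0x0b,0x1f] = 66 10 b2 b2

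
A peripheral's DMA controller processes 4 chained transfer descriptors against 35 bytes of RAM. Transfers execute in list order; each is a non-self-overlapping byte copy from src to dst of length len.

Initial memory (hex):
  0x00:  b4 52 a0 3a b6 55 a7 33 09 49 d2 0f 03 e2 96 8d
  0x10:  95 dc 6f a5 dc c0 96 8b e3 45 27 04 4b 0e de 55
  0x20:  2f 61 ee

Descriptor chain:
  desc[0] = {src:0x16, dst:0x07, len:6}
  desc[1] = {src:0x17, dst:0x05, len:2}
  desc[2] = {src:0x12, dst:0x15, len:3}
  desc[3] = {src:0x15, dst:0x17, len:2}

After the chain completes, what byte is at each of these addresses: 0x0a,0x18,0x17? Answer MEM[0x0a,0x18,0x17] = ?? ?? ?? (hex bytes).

D0: mem[0x07..0x0c] <- [96 8b e3 45 27 04]
D1: mem[0x05..0x06] <- [8b e3]
D2: mem[0x15..0x17] <- [6f a5 dc]
D3: mem[0x17..0x18] <- [6f a5]
query mem[0x0a]=0x45, mem[0x18]=0xa5, mem[0x17]=0x6f

MEM[0x0a,0x18,0x17] = 45 a5 6f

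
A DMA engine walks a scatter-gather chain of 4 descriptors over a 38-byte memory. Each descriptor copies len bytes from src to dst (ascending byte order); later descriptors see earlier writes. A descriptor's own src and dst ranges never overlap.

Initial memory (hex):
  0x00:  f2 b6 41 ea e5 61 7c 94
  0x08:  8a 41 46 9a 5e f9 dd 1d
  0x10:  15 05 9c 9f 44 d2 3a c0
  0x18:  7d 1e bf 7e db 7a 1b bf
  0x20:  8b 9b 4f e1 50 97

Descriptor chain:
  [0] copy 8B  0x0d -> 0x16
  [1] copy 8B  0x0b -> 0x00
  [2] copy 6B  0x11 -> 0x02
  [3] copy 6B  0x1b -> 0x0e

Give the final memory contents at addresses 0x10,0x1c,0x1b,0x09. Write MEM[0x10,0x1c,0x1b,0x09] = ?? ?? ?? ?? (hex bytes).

MEM[0x10,0x1c,0x1b,0x09] = 44 9f 9c 41

#0 dst[0x16+8] := {0xf9,0xdd,0x1d,0x15,0x05,0x9c,0x9f,0x44}
#1 dst[0x00+8] := {0x9a,0x5e,0xf9,0xdd,0x1d,0x15,0x05,0x9c}
#2 dst[0x02+6] := {0x05,0x9c,0x9f,0x44,0xd2,0xf9}
#3 dst[0x0e+6] := {0x9c,0x9f,0x44,0x1b,0xbf,0x8b}
query mem[0x10]=0x44, mem[0x1c]=0x9f, mem[0x1b]=0x9c, mem[0x09]=0x41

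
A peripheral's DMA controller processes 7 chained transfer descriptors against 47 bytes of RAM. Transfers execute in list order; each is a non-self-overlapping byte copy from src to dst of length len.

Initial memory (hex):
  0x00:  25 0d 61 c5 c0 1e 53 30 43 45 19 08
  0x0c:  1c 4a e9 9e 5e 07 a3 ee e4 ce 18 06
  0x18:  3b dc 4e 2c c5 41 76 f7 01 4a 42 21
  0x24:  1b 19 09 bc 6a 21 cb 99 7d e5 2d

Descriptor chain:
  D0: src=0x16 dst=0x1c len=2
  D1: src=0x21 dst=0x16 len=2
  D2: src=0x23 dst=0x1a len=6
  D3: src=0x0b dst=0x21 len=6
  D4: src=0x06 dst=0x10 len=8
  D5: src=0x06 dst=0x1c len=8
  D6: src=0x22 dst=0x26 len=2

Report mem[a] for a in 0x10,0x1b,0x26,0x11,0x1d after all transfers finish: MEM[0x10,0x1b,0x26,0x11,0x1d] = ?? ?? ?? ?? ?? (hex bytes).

  after D0: wrote 2B at 0x1c = 1806
  after D1: wrote 2B at 0x16 = 4a42
  after D2: wrote 6B at 0x1a = 211b1909bc6a
  after D3: wrote 6B at 0x21 = 081c4ae99e5e
  after D4: wrote 8B at 0x10 = 5330434519081c4a
  after D5: wrote 8B at 0x1c = 5330434519081c4a
  after D6: wrote 2B at 0x26 = 1c4a
query mem[0x10]=0x53, mem[0x1b]=0x1b, mem[0x26]=0x1c, mem[0x11]=0x30, mem[0x1d]=0x30

MEM[0x10,0x1b,0x26,0x11,0x1d] = 53 1b 1c 30 30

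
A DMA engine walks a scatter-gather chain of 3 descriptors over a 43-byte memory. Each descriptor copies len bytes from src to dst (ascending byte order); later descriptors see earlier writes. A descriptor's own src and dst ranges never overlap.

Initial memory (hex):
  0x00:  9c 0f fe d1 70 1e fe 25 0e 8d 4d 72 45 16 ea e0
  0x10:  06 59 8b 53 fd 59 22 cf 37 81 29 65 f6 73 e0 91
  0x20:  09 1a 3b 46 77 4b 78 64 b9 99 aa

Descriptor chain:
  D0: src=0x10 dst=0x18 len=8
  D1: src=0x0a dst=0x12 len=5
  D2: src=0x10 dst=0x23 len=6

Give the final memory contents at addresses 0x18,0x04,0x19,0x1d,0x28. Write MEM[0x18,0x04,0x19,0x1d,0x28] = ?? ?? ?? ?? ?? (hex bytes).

MEM[0x18,0x04,0x19,0x1d,0x28] = 06 70 59 59 16

[0] 0x10->0x18 len=8 : 06 59 8b 53 fd 59 22 cf
[1] 0x0a->0x12 len=5 : 4d 72 45 16 ea
[2] 0x10->0x23 len=6 : 06 59 4d 72 45 16
query mem[0x18]=0x06, mem[0x04]=0x70, mem[0x19]=0x59, mem[0x1d]=0x59, mem[0x28]=0x16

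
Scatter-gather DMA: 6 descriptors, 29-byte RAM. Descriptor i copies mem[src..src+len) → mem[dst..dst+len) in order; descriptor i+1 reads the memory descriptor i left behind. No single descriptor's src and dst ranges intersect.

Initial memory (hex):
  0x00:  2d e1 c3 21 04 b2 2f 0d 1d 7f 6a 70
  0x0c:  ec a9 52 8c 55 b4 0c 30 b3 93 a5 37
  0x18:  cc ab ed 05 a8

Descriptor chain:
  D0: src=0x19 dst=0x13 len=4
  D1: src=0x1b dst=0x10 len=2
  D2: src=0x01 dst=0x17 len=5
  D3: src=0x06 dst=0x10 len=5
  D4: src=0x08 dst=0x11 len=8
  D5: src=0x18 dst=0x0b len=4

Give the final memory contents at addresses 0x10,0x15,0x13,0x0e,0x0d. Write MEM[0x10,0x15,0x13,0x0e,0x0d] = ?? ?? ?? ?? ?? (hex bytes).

[0] 0x19->0x13 len=4 : ab ed 05 a8
[1] 0x1b->0x10 len=2 : 05 a8
[2] 0x01->0x17 len=5 : e1 c3 21 04 b2
[3] 0x06->0x10 len=5 : 2f 0d 1d 7f 6a
[4] 0x08->0x11 len=8 : 1d 7f 6a 70 ec a9 52 8c
[5] 0x18->0x0b len=4 : 8c 21 04 b2
query mem[0x10]=0x2f, mem[0x15]=0xec, mem[0x13]=0x6a, mem[0x0e]=0xb2, mem[0x0d]=0x04

MEM[0x10,0x15,0x13,0x0e,0x0d] = 2f ec 6a b2 04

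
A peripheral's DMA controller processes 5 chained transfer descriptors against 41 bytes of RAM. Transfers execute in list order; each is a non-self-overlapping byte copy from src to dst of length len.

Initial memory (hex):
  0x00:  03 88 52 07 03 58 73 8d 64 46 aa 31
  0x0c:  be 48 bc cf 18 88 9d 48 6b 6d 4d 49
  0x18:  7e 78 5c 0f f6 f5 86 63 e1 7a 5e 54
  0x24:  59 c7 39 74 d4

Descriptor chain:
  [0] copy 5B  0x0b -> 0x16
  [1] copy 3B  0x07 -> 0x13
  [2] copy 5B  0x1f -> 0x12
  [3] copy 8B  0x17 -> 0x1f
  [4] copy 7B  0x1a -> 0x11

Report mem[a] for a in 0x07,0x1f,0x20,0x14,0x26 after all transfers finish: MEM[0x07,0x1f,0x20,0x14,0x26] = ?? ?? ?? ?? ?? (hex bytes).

MEM[0x07,0x1f,0x20,0x14,0x26] = 8d be 48 f5 86

[0] 0x0b->0x16 len=5 : 31 be 48 bc cf
[1] 0x07->0x13 len=3 : 8d 64 46
[2] 0x1f->0x12 len=5 : 63 e1 7a 5e 54
[3] 0x17->0x1f len=8 : be 48 bc cf 0f f6 f5 86
[4] 0x1a->0x11 len=7 : cf 0f f6 f5 86 be 48
query mem[0x07]=0x8d, mem[0x1f]=0xbe, mem[0x20]=0x48, mem[0x14]=0xf5, mem[0x26]=0x86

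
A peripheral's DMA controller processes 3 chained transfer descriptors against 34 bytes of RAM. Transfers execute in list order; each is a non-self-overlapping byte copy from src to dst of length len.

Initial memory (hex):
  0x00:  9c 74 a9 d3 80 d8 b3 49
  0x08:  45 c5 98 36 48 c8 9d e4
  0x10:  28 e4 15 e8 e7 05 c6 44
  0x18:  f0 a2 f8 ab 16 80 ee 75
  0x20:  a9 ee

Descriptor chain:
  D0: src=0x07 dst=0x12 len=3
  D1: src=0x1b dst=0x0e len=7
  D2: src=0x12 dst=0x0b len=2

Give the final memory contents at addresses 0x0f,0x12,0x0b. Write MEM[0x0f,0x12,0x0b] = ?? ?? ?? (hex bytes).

MEM[0x0f,0x12,0x0b] = 16 75 75

D0: mem[0x12..0x14] <- [49 45 c5]
D1: mem[0x0e..0x14] <- [ab 16 80 ee 75 a9 ee]
D2: mem[0x0b..0x0c] <- [75 a9]
query mem[0x0f]=0x16, mem[0x12]=0x75, mem[0x0b]=0x75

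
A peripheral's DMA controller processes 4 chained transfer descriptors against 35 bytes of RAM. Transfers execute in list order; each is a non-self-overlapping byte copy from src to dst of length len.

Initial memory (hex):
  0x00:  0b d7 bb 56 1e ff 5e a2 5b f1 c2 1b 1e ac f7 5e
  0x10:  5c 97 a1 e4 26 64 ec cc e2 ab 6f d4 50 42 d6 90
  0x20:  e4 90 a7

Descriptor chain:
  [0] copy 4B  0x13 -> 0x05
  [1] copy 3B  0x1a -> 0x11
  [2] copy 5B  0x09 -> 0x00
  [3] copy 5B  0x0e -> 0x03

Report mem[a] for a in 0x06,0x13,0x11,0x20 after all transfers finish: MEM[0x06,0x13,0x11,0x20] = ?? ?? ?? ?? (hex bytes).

D0: mem[0x05..0x08] <- [e4 26 64 ec]
D1: mem[0x11..0x13] <- [6f d4 50]
D2: mem[0x00..0x04] <- [f1 c2 1b 1e ac]
D3: mem[0x03..0x07] <- [f7 5e 5c 6f d4]
query mem[0x06]=0x6f, mem[0x13]=0x50, mem[0x11]=0x6f, mem[0x20]=0xe4

MEM[0x06,0x13,0x11,0x20] = 6f 50 6f e4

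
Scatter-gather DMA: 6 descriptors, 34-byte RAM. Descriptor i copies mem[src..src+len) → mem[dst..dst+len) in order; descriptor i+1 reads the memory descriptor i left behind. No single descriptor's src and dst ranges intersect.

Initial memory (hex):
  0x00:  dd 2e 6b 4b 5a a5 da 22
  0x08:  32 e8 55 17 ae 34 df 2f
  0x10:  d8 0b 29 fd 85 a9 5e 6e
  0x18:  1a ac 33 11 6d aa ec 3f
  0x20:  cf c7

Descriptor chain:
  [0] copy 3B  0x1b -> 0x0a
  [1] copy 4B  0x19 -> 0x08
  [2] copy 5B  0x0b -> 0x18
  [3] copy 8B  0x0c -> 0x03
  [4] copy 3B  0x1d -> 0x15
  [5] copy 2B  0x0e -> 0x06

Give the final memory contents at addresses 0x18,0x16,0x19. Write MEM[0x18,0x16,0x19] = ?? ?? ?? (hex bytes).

MEM[0x18,0x16,0x19] = 6d ec aa

[0] 0x1b->0x0a len=3 : 11 6d aa
[1] 0x19->0x08 len=4 : ac 33 11 6d
[2] 0x0b->0x18 len=5 : 6d aa 34 df 2f
[3] 0x0c->0x03 len=8 : aa 34 df 2f d8 0b 29 fd
[4] 0x1d->0x15 len=3 : aa ec 3f
[5] 0x0e->0x06 len=2 : df 2f
query mem[0x18]=0x6d, mem[0x16]=0xec, mem[0x19]=0xaa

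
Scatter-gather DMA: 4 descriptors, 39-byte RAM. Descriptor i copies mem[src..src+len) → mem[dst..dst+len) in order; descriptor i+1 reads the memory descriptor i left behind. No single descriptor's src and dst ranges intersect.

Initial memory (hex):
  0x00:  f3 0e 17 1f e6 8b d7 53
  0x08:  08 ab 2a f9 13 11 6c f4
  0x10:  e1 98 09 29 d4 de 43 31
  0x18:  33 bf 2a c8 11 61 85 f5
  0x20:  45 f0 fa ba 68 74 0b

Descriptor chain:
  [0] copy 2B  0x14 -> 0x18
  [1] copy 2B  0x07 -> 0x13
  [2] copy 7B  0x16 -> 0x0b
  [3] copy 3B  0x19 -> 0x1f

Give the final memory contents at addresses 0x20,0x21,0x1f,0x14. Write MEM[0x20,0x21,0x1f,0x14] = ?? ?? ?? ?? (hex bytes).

  after D0: wrote 2B at 0x18 = d4de
  after D1: wrote 2B at 0x13 = 5308
  after D2: wrote 7B at 0x0b = 4331d4de2ac811
  after D3: wrote 3B at 0x1f = de2ac8
query mem[0x20]=0x2a, mem[0x21]=0xc8, mem[0x1f]=0xde, mem[0x14]=0x08

MEM[0x20,0x21,0x1f,0x14] = 2a c8 de 08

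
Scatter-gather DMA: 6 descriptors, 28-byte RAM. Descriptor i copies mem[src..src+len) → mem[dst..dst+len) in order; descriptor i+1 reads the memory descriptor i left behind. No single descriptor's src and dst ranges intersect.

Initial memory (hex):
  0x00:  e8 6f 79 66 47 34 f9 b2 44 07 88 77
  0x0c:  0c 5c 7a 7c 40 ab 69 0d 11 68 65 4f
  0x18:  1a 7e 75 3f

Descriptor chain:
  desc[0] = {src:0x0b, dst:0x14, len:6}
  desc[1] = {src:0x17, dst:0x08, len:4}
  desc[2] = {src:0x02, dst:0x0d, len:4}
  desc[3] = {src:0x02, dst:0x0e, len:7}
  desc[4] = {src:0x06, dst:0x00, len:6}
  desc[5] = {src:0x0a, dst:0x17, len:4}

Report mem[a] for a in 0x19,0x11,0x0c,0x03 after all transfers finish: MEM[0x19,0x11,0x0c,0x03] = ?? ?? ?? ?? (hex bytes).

MEM[0x19,0x11,0x0c,0x03] = 0c 34 0c 7c

[0] 0x0b->0x14 len=6 : 77 0c 5c 7a 7c 40
[1] 0x17->0x08 len=4 : 7a 7c 40 75
[2] 0x02->0x0d len=4 : 79 66 47 34
[3] 0x02->0x0e len=7 : 79 66 47 34 f9 b2 7a
[4] 0x06->0x00 len=6 : f9 b2 7a 7c 40 75
[5] 0x0a->0x17 len=4 : 40 75 0c 79
query mem[0x19]=0x0c, mem[0x11]=0x34, mem[0x0c]=0x0c, mem[0x03]=0x7c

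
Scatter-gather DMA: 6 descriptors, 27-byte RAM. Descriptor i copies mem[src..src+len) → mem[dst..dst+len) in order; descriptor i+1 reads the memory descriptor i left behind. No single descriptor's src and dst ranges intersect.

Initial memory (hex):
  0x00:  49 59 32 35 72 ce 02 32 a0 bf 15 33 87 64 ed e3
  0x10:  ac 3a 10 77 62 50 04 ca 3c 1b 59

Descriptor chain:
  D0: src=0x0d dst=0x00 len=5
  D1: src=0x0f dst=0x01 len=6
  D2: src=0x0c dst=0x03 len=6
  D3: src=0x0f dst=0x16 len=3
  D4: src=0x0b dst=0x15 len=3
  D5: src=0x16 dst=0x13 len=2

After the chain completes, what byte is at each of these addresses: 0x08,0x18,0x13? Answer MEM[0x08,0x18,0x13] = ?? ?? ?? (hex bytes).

#0 dst[0x00+5] := {0x64,0xed,0xe3,0xac,0x3a}
#1 dst[0x01+6] := {0xe3,0xac,0x3a,0x10,0x77,0x62}
#2 dst[0x03+6] := {0x87,0x64,0xed,0xe3,0xac,0x3a}
#3 dst[0x16+3] := {0xe3,0xac,0x3a}
#4 dst[0x15+3] := {0x33,0x87,0x64}
#5 dst[0x13+2] := {0x87,0x64}
query mem[0x08]=0x3a, mem[0x18]=0x3a, mem[0x13]=0x87

MEM[0x08,0x18,0x13] = 3a 3a 87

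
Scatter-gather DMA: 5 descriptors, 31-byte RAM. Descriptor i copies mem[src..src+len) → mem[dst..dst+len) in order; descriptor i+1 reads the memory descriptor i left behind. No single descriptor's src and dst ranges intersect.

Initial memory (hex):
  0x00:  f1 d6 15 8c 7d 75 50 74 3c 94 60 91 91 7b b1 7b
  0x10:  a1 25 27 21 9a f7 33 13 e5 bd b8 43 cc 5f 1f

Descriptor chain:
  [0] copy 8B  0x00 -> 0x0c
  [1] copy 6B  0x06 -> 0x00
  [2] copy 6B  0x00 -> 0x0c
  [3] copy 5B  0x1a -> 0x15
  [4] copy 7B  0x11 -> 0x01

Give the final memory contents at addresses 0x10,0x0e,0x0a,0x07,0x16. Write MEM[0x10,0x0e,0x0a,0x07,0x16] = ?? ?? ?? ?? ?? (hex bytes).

MEM[0x10,0x0e,0x0a,0x07,0x16] = 60 3c 60 cc 43

#0 dst[0x0c+8] := {0xf1,0xd6,0x15,0x8c,0x7d,0x75,0x50,0x74}
#1 dst[0x00+6] := {0x50,0x74,0x3c,0x94,0x60,0x91}
#2 dst[0x0c+6] := {0x50,0x74,0x3c,0x94,0x60,0x91}
#3 dst[0x15+5] := {0xb8,0x43,0xcc,0x5f,0x1f}
#4 dst[0x01+7] := {0x91,0x50,0x74,0x9a,0xb8,0x43,0xcc}
query mem[0x10]=0x60, mem[0x0e]=0x3c, mem[0x0a]=0x60, mem[0x07]=0xcc, mem[0x16]=0x43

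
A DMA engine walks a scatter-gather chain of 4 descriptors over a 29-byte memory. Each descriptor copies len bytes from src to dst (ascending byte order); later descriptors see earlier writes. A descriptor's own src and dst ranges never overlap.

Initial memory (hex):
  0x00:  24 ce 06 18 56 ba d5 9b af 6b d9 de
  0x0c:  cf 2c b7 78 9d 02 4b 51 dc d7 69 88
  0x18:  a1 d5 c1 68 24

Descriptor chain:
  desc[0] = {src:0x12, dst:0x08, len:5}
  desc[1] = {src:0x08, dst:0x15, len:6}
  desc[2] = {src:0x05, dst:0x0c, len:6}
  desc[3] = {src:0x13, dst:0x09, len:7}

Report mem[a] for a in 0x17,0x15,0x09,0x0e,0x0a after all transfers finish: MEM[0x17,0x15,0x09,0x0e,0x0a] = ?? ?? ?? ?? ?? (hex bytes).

MEM[0x17,0x15,0x09,0x0e,0x0a] = dc 4b 51 d7 dc

#0 dst[0x08+5] := {0x4b,0x51,0xdc,0xd7,0x69}
#1 dst[0x15+6] := {0x4b,0x51,0xdc,0xd7,0x69,0x2c}
#2 dst[0x0c+6] := {0xba,0xd5,0x9b,0x4b,0x51,0xdc}
#3 dst[0x09+7] := {0x51,0xdc,0x4b,0x51,0xdc,0xd7,0x69}
query mem[0x17]=0xdc, mem[0x15]=0x4b, mem[0x09]=0x51, mem[0x0e]=0xd7, mem[0x0a]=0xdc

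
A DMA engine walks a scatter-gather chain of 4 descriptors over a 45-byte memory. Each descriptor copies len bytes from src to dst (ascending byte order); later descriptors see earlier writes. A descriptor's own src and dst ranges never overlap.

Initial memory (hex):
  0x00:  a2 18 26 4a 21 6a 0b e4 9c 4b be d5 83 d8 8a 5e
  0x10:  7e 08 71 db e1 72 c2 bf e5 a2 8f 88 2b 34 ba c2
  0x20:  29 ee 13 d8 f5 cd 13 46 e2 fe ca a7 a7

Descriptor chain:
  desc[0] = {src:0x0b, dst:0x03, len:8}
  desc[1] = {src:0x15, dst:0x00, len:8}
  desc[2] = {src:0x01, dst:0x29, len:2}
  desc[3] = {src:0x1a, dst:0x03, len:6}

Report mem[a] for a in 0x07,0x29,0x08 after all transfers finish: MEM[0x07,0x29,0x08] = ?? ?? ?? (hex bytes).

[0] 0x0b->0x03 len=8 : d5 83 d8 8a 5e 7e 08 71
[1] 0x15->0x00 len=8 : 72 c2 bf e5 a2 8f 88 2b
[2] 0x01->0x29 len=2 : c2 bf
[3] 0x1a->0x03 len=6 : 8f 88 2b 34 ba c2
query mem[0x07]=0xba, mem[0x29]=0xc2, mem[0x08]=0xc2

MEM[0x07,0x29,0x08] = ba c2 c2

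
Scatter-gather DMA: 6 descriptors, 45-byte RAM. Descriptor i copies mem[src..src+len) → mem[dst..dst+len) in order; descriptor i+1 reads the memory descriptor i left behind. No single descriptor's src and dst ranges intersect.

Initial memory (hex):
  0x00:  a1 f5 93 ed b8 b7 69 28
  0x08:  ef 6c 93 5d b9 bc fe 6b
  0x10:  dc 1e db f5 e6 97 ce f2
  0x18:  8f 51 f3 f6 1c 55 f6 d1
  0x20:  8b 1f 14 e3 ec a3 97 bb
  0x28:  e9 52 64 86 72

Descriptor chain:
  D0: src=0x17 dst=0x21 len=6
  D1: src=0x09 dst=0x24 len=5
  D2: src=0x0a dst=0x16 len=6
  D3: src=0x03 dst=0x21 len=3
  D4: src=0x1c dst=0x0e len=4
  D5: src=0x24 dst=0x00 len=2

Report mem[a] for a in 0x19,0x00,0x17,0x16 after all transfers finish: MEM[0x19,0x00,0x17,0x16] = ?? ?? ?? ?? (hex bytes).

MEM[0x19,0x00,0x17,0x16] = bc 6c 5d 93

#0 dst[0x21+6] := {0xf2,0x8f,0x51,0xf3,0xf6,0x1c}
#1 dst[0x24+5] := {0x6c,0x93,0x5d,0xb9,0xbc}
#2 dst[0x16+6] := {0x93,0x5d,0xb9,0xbc,0xfe,0x6b}
#3 dst[0x21+3] := {0xed,0xb8,0xb7}
#4 dst[0x0e+4] := {0x1c,0x55,0xf6,0xd1}
#5 dst[0x00+2] := {0x6c,0x93}
query mem[0x19]=0xbc, mem[0x00]=0x6c, mem[0x17]=0x5d, mem[0x16]=0x93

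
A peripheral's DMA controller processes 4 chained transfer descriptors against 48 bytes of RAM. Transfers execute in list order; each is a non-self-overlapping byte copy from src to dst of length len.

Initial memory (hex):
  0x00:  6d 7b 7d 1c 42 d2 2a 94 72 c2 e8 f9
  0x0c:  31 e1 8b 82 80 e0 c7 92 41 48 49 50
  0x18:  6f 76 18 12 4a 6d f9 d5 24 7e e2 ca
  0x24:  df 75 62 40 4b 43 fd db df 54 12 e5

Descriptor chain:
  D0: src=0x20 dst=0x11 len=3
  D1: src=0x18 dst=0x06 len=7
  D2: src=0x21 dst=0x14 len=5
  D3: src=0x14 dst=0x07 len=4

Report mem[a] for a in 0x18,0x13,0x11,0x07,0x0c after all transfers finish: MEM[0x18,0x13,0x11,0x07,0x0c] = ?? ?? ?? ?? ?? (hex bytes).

[0] 0x20->0x11 len=3 : 24 7e e2
[1] 0x18->0x06 len=7 : 6f 76 18 12 4a 6d f9
[2] 0x21->0x14 len=5 : 7e e2 ca df 75
[3] 0x14->0x07 len=4 : 7e e2 ca df
query mem[0x18]=0x75, mem[0x13]=0xe2, mem[0x11]=0x24, mem[0x07]=0x7e, mem[0x0c]=0xf9

MEM[0x18,0x13,0x11,0x07,0x0c] = 75 e2 24 7e f9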